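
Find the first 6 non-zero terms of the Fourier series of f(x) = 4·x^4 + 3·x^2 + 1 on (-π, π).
(180 - 32·π^2)·cos(x) + (-9 + 8·π^2)·cos(2·x) + (28/27 - 32·π^2/9)·cos(3·x) + 2·π^2·cos(4·x) + (-32·π^2/25 - 108/625)·cos(5·x) + 1 + π^2 + 4·π^4/5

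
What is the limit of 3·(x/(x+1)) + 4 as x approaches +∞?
Evaluate the dominant behaviour as x → +∞; each term tends to a finite value or vanishes.
Limit = 7.

Final answer: 7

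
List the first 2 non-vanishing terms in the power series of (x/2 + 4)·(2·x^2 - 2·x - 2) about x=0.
-9·x - 8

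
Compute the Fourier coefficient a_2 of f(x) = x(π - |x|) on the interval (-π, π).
a_2 = (1/π) ∫_{-π}^{π} f(x)·cos(2x) dx.
Evaluate the integral (use parity and integration by parts as needed): a_2 = 0.

Final answer: 0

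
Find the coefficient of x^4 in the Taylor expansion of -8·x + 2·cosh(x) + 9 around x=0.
Expand to order 4: -8·x + 2·cosh(x) + 9 = x^4/12 + x^2 - 8·x + 11 + O(x^5).
The coefficient of x^4 is 1/12.

Final answer: 1/12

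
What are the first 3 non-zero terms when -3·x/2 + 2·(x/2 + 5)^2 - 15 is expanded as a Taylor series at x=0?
x^2/2 + 17·x/2 + 35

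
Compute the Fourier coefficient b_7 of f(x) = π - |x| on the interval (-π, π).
b_7 = (1/π) ∫_{-π}^{π} f(x)·sin(7x) dx.
Evaluate the integral (use parity and integration by parts as needed): b_7 = 0.

Final answer: 0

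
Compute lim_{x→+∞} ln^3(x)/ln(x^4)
This is an ∞/∞ indeterminate form as x → +∞.
Write ln(x^4) = 4·ln(x), reducing the quotient to ln^2(x)/4 → ∞.
Limit = ∞.

Final answer: ∞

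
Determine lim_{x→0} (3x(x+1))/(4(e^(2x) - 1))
Both numerator and denominator → 0 as x → 0; this is a 0/0 indeterminate form.
Expand each to leading order near x = 0: numerator ~ 3·x, denominator ~ 8·x.
The limit of the ratio is 3/8.

Final answer: 3/8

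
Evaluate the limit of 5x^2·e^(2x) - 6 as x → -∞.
The product is a 0·∞ indeterminate form at x → -∞.
Rewrite the product as 5x^2 / e^(-2x) (an ∞/∞ form) and apply L'Hôpital, or use the standard hierarchy e^(2|x|) ≫ |x^2| as x → -∞.
The indeterminate product → 0, so the limit = -6.

Final answer: -6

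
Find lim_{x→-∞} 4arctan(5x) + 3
Evaluate the dominant behaviour as x → -∞; each term tends to a finite value or vanishes.
Limit = 3 - 2·π.

Final answer: 3 - 2·π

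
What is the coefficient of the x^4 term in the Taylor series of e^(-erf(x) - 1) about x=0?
Expand to order 4: e^(-erf(x) - 1) = x^4·(-4·e^(-1)/(3·π) + 2·e^(-1)/(3·π^2)) + x^3·(-4·e^(-1)/(3·π^(3/2)) + 2·e^(-1)/(3·√(π))) + 2·x^2·e^(-1)/π - 2·x·e^(-1)/√(π) + e^(-1) + O(x^5).
The coefficient of x^4 is -4·e^(-1)/(3·π) + 2·e^(-1)/(3·π^2).

Final answer: -4·e^(-1)/(3·π) + 2·e^(-1)/(3·π^2)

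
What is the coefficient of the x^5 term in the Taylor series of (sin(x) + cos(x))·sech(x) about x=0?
Expand to order 5: (sin(x) + cos(x))·sech(x) = 3·x^5/10 + x^4/2 - 2·x^3/3 - x^2 + x + 1 + O(x^6).
The coefficient of x^5 is 3/10.

Final answer: 3/10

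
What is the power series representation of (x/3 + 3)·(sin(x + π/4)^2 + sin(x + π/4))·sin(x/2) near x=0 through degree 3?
x^3·(13/96 - 31·√(2)/96) + x^2·(5·√(2)/6 + 19/12) + x·(3/4 + 3·√(2)/4)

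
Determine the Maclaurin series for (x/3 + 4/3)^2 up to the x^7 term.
x^2/9 + 8·x/9 + 16/9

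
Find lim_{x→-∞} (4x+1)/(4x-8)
Evaluate the dominant behaviour as x → -∞; each term tends to a finite value or vanishes.
Limit = 1.

Final answer: 1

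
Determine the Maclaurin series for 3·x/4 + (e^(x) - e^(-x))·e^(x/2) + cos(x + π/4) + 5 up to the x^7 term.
x^7·(√(2)/10080 + 547/161280) + x^6·(91/5760 - √(2)/1440) + x^5·(61/960 - √(2)/240) + x^4·(√(2)/48 + 5/24) + x^3·(√(2)/12 + 7/12) + x^2·(1 - √(2)/4) + x·(11/4 - √(2)/2) + √(2)/2 + 5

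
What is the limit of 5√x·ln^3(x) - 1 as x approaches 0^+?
The product is a 0·∞ indeterminate form at x → 0⁺.
Rewrite the product as 5·ln^3(x) / x^(-1/2) and apply L'Hôpital, or use the standard hierarchy x^(-1/2) ≫ |ln x|^3 as x → 0⁺.
The indeterminate product → 0, so the limit = -1.

Final answer: -1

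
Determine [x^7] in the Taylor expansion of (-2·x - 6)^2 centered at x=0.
Expand to order 7: (-2·x - 6)^2 = 4·x^2 + 24·x + 36 + O(x^8).
The coefficient of x^7 is 0.

Final answer: 0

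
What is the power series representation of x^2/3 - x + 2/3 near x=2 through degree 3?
(x - 2)/3 + (x - 2)^2/3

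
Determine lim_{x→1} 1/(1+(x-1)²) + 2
Direct substitution at x = 1 gives 3.

Final answer: 3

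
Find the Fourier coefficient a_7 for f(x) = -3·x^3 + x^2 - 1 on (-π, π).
a_7 = (1/π) ∫_{-π}^{π} f(x)·cos(7x) dx.
Evaluate the integral (use parity and integration by parts as needed): a_7 = -4/49.

Final answer: -4/49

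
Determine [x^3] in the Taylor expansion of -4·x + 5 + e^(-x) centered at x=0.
Expand to order 3: -4·x + 5 + e^(-x) = -x^3/6 + x^2/2 - 5·x + 6 + O(x^4).
The coefficient of x^3 is -1/6.

Final answer: -1/6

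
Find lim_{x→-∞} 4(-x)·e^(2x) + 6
The product is a 0·∞ indeterminate form at x → -∞.
Rewrite the product as 4(-x) / e^(-2x) (an ∞/∞ form) and apply L'Hôpital, or use the standard hierarchy e^(2|x|) ≫ |(-x)| as x → -∞.
The indeterminate product → 0, so the limit = 6.

Final answer: 6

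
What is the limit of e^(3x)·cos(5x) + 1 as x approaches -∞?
Evaluate the dominant behaviour as x → -∞; each term tends to a finite value or vanishes.
Limit = 1.

Final answer: 1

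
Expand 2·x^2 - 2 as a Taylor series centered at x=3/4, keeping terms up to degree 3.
-7/8 + 3·(x - 3/4) + 2·(x - 3/4)^2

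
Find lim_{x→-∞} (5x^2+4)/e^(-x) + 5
The quotient is an ∞/∞ indeterminate form as x → -∞.
Compare growth rates of the dominant terms (exponentials ≫ polynomials ≫ logarithms), or apply L'Hôpital's rule; the quotient → 0.
Adding the constant: 0 + 5 = 5. Limit = 5.

Final answer: 5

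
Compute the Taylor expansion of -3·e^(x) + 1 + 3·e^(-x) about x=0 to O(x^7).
-x^5/20 - x^3 - 6·x + 1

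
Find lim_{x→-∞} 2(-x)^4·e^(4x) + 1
The product is a 0·∞ indeterminate form at x → -∞.
Rewrite the product as 2(-x)^4 / e^(-4x) (an ∞/∞ form) and apply L'Hôpital, or use the standard hierarchy e^(4|x|) ≫ |(-x)^4| as x → -∞.
The indeterminate product → 0, so the limit = 1.

Final answer: 1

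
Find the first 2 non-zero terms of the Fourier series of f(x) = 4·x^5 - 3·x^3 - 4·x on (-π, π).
(-166·π^2 + 8·π^4 + 988)·sin(x) + (-4·π^4 - 61/2 + 23·π^2)·sin(2·x)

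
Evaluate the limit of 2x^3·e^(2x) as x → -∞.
This is a 0·∞ indeterminate form at x → -∞.
Rewrite the product as 2x^3 / e^(-2x) (an ∞/∞ form) and apply L'Hôpital, or use the standard hierarchy e^(2|x|) ≫ |x^3| as x → -∞.
The indeterminate product → 0, so the limit = 0.

Final answer: 0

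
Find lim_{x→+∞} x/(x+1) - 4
Evaluate the dominant behaviour as x → +∞; each term tends to a finite value or vanishes.
Limit = -3.

Final answer: -3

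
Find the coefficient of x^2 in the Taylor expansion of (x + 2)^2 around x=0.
Expand to order 2: (x + 2)^2 = x^2 + 4·x + 4 + O(x^3).
The coefficient of x^2 is 1.

Final answer: 1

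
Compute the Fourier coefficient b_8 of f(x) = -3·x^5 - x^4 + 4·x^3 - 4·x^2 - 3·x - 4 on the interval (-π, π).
b_8 = (1/π) ∫_{-π}^{π} f(x)·sin(8x) dx.
Evaluate the integral (use parity and integration by parts as needed): b_8 = -79·π^2/64 + 1773/2048 + 3·π^4/4.

Final answer: -79·π^2/64 + 1773/2048 + 3·π^4/4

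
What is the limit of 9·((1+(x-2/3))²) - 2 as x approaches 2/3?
Direct substitution at x = 2/3 gives 7.

Final answer: 7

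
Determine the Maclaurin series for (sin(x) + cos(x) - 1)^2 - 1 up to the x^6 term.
x^6/360 + x^5/4 - x^4/12 - x^3 + x^2 - 1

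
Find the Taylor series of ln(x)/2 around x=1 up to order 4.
(x - 1)/2 - (x - 1)^2/4 + (x - 1)^3/6 - (x - 1)^4/8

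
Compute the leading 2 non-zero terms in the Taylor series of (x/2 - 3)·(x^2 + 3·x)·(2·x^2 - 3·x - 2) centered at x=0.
30·x^2 + 18·x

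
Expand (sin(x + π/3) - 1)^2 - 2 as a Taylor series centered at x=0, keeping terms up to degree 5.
x^5·(-1 + √(3)/2)^2·(1/(120·(-1 + √(3)/2)) + √(3)/(16·(-1 + √(3)/2)^2)) + x^4·(-1 + √(3)/2)^2·(√(3)/(24·(-1 + √(3)/2)) + 5/(48·(-1 + √(3)/2)^2)) + x^3·(-1 + √(3)/2)^2·(-√(3)/(4·(-1 + √(3)/2)^2) - 1/(6·(-1 + √(3)/2))) + x^2·(-1 + √(3)/2)^2·(-√(3)/(2·(-1 + √(3)/2)) + 1/(4·(-1 + √(3)/2)^2)) + x·(-1 + √(3)/2) - 2 + (-1 + √(3)/2)^2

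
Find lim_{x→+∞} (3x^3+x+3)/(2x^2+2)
This is an ∞/∞ indeterminate form as x → +∞.
Divide numerator and denominator by x^3 and let the lower-order terms vanish; the numerator's degree 3 exceeds the denominator's degree 2, so the quotient diverges.
Limit = ∞.

Final answer: ∞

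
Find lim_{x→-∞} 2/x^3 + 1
Evaluate the dominant behaviour as x → -∞; each term tends to a finite value or vanishes.
Limit = 1.

Final answer: 1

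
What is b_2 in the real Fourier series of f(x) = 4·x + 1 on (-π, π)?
b_2 = (1/π) ∫_{-π}^{π} f(x)·sin(2x) dx.
Evaluate the integral (use parity and integration by parts as needed): b_2 = -4.

Final answer: -4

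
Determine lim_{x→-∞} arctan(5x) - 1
Evaluate the dominant behaviour as x → -∞; each term tends to a finite value or vanishes.
Limit = -π/2 - 1.

Final answer: -π/2 - 1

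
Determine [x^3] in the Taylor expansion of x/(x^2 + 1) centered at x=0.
Expand to order 3: x/(x^2 + 1) = -x^3 + x + O(x^4).
The coefficient of x^3 is -1.

Final answer: -1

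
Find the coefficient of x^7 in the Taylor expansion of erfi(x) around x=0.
Expand to order 7: erfi(x) = x^7/(21·√(π)) + x^5/(5·√(π)) + 2·x^3/(3·√(π)) + 2·x/√(π) + O(x^8).
The coefficient of x^7 is 1/(21·√(π)).

Final answer: 1/(21·√(π))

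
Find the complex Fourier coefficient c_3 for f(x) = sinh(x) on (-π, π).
Compute the real Fourier coefficients first: a_3 = 0, b_3 = 3·sinh(π)/(5·π).
Then c_3 = (a_3 − i·b_3)/2 = -3·i·sinh(π)/(10·π).

Final answer: -3·i·sinh(π)/(10·π)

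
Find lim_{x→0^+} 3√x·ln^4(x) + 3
The product is a 0·∞ indeterminate form at x → 0⁺.
Rewrite the product as 3·ln^4(x) / x^(-1/2) and apply L'Hôpital, or use the standard hierarchy x^(-1/2) ≫ |ln x|^4 as x → 0⁺.
The indeterminate product → 0, so the limit = 3.

Final answer: 3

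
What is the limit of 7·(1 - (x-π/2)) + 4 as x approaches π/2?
Direct substitution at x = π/2 gives 11.

Final answer: 11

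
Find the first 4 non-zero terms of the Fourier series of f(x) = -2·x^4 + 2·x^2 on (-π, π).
(-104 + 16·π^2)·cos(x) + (8 - 4·π^2)·cos(2·x) + (-56/27 + 16·π^2/9)·cos(3·x) - 2·π^4/5 + 2·π^2/3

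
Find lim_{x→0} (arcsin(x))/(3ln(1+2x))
Both numerator and denominator → 0 as x → 0; this is a 0/0 indeterminate form.
Expand each to leading order near x = 0: numerator ~ x, denominator ~ 6·x.
The limit of the ratio is 1/6.

Final answer: 1/6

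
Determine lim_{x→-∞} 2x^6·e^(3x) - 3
The product is a 0·∞ indeterminate form at x → -∞.
Rewrite the product as 2x^6 / e^(-3x) (an ∞/∞ form) and apply L'Hôpital, or use the standard hierarchy e^(3|x|) ≫ |x^6| as x → -∞.
The indeterminate product → 0, so the limit = -3.

Final answer: -3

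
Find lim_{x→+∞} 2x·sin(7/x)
As x → +∞: let u = 7/x → 0⁺; then 2·x·sin(7/x) = 2·7·sin(u)/u → 2·7·1 = 14.
Limit = 14.

Final answer: 14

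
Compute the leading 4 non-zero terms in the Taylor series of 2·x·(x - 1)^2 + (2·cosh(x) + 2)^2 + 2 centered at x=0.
2·x^3 + 4·x^2 + 2·x + 18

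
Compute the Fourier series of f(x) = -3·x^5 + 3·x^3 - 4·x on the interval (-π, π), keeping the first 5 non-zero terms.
(-764 - 6·π^4 + 126·π^2)·sin(x) + (-18·π^2 + 31 + 3·π^4)·sin(2·x) + (-2·π^4 - 188/27 + 58·π^2/9)·sin(3·x) + (-27·π^2/8 + 209/64 + 3·π^4/2)·sin(4·x) + (-6·π^4/5 - 1324/625 + 54·π^2/25)·sin(5·x)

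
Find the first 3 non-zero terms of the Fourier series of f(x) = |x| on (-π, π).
-4·cos(x)/π - 4·cos(3·x)/(9·π) + π/2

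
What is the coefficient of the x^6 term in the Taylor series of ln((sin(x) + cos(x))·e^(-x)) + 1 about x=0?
Expand to order 6: ln((sin(x) + cos(x))·e^(-x)) + 1 = -32·x^6/45 + 2·x^5/3 - 2·x^4/3 + 2·x^3/3 - x^2 + 1 + O(x^7).
The coefficient of x^6 is -32/45.

Final answer: -32/45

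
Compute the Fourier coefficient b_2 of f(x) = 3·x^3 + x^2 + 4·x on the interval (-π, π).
b_2 = (1/π) ∫_{-π}^{π} f(x)·sin(2x) dx.
Evaluate the integral (use parity and integration by parts as needed): b_2 = 1/2 - 3·π^2.

Final answer: 1/2 - 3·π^2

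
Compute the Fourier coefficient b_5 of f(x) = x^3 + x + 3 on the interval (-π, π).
b_5 = (1/π) ∫_{-π}^{π} f(x)·sin(5x) dx.
Evaluate the integral (use parity and integration by parts as needed): b_5 = 38/125 + 2·π^2/5.

Final answer: 38/125 + 2·π^2/5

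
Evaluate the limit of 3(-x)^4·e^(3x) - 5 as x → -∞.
The product is a 0·∞ indeterminate form at x → -∞.
Rewrite the product as 3(-x)^4 / e^(-3x) (an ∞/∞ form) and apply L'Hôpital, or use the standard hierarchy e^(3|x|) ≫ |(-x)^4| as x → -∞.
The indeterminate product → 0, so the limit = -5.

Final answer: -5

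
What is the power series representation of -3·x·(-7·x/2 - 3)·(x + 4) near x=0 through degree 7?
21·x^3/2 + 51·x^2 + 36·x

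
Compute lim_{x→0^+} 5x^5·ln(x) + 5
The product is a 0·∞ indeterminate form at x → 0⁺.
Rewrite the product as 5·ln(x) / x^(-5) and apply L'Hôpital, or use the standard hierarchy x^(-5) ≫ |ln x| as x → 0⁺.
The indeterminate product → 0, so the limit = 5.

Final answer: 5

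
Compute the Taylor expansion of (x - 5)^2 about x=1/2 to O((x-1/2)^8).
81/4 - 9·(x - 1/2) + (x - 1/2)^2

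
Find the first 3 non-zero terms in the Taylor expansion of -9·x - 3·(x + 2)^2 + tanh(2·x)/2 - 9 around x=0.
-3·x^2 - 20·x - 21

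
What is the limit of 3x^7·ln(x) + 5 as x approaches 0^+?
The product is a 0·∞ indeterminate form at x → 0⁺.
Rewrite the product as 3·ln(x) / x^(-7) and apply L'Hôpital, or use the standard hierarchy x^(-7) ≫ |ln x| as x → 0⁺.
The indeterminate product → 0, so the limit = 5.

Final answer: 5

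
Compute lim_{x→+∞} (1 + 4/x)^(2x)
As x → +∞: write (1 + 4/x)^(2x) = ((1 + 4/x)^x)^2 → (e^4)^2 = e^8.
Limit = e^(8).

Final answer: e^(8)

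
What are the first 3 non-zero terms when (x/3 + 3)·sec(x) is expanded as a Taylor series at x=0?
3·x^2/2 + x/3 + 3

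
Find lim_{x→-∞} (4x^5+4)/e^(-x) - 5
The quotient is an ∞/∞ indeterminate form as x → -∞.
Compare growth rates of the dominant terms (exponentials ≫ polynomials ≫ logarithms), or apply L'Hôpital's rule; the quotient → 0.
Adding the constant: 0 - 5 = -5. Limit = -5.

Final answer: -5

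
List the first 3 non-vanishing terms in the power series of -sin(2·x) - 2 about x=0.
4·x^3/3 - 2·x - 2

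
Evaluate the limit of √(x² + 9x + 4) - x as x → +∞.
This is an ∞ − ∞ indeterminate form.
Multiply and divide by the conjugate √(x²+9x + 4) + x; the x² terms cancel, leaving (9x + 4)/(√(x²+9x + 4)+x) → 9/2.
Limit = 9/2.

Final answer: 9/2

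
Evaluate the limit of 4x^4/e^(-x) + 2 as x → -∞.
The quotient is an ∞/∞ indeterminate form as x → -∞.
Compare growth rates of the dominant terms (exponentials ≫ polynomials ≫ logarithms), or apply L'Hôpital's rule; the quotient → 0.
Adding the constant: 0 + 2 = 2. Limit = 2.

Final answer: 2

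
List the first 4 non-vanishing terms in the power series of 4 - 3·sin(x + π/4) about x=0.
√(2)·x^3/4 + 3·√(2)·x^2/4 - 3·√(2)·x/2 - 3·√(2)/2 + 4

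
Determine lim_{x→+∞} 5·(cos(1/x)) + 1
Evaluate the dominant behaviour as x → +∞; each term tends to a finite value or vanishes.
Limit = 6.

Final answer: 6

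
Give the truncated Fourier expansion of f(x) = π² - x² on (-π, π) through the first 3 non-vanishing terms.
4·cos(x) - cos(2·x) + 2·π^2/3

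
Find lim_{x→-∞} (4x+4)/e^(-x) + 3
The quotient is an ∞/∞ indeterminate form as x → -∞.
Compare growth rates of the dominant terms (exponentials ≫ polynomials ≫ logarithms), or apply L'Hôpital's rule; the quotient → 0.
Adding the constant: 0 + 3 = 3. Limit = 3.

Final answer: 3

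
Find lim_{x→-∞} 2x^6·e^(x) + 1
The product is a 0·∞ indeterminate form at x → -∞.
Rewrite the product as 2x^6 / e^(-x) (an ∞/∞ form) and apply L'Hôpital, or use the standard hierarchy e^(|x|) ≫ |x^6| as x → -∞.
The indeterminate product → 0, so the limit = 1.

Final answer: 1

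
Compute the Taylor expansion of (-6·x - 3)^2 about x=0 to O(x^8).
36·x^2 + 36·x + 9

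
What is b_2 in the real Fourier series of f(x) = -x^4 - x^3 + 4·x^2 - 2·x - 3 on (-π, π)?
b_2 = (1/π) ∫_{-π}^{π} f(x)·sin(2x) dx.
Evaluate the integral (use parity and integration by parts as needed): b_2 = 1/2 + π^2.

Final answer: 1/2 + π^2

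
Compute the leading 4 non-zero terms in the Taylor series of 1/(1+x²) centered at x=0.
-x^6 + x^4 - x^2 + 1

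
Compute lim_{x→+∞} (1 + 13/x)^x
As x → +∞: this is the defining limit (1 + 13/x)^x → e^13.
Limit = e^(13).

Final answer: e^(13)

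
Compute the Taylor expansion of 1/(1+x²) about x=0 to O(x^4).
1 - x^2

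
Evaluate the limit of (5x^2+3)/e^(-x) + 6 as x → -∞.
The quotient is an ∞/∞ indeterminate form as x → -∞.
Compare growth rates of the dominant terms (exponentials ≫ polynomials ≫ logarithms), or apply L'Hôpital's rule; the quotient → 0.
Adding the constant: 0 + 6 = 6. Limit = 6.

Final answer: 6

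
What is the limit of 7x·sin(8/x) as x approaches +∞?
As x → +∞: let u = 8/x → 0⁺; then 7·x·sin(8/x) = 7·8·sin(u)/u → 7·8·1 = 56.
Limit = 56.

Final answer: 56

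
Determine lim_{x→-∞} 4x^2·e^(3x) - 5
The product is a 0·∞ indeterminate form at x → -∞.
Rewrite the product as 4x^2 / e^(-3x) (an ∞/∞ form) and apply L'Hôpital, or use the standard hierarchy e^(3|x|) ≫ |x^2| as x → -∞.
The indeterminate product → 0, so the limit = -5.

Final answer: -5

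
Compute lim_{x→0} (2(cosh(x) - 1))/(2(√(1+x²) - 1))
Both numerator and denominator → 0 as x → 0; this is a 0/0 indeterminate form.
Expand each to leading order near x = 0: numerator ~ x^2, denominator ~ x^2.
The limit of the ratio is 1.

Final answer: 1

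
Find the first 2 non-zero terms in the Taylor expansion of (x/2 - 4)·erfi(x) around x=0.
x^2/√(π) - 8·x/√(π)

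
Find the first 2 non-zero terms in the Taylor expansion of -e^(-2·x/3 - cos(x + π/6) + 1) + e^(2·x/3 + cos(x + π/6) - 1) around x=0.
x·(e^(-1 + √(3)/2)/6 + e^(1 - √(3)/2)/6) - e^(1 - √(3)/2) + e^(-1 + √(3)/2)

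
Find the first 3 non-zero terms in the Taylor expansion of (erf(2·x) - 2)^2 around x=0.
16·x^2/π - 16·x/√(π) + 4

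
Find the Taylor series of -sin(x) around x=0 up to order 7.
x^7/5040 - x^5/120 + x^3/6 - x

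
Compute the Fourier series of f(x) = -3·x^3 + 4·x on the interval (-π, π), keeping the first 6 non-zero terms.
(44 - 6·π^2)·sin(x) + (-17/2 + 3·π^2)·sin(2·x) + (4 - 2·π^2)·sin(3·x) + (-41/16 + 3·π^2/2)·sin(4·x) + (236/125 - 6·π^2/5)·sin(5·x) + (-3/2 + π^2)·sin(6·x)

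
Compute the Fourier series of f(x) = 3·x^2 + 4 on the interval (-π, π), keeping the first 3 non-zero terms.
-12·cos(x) + 3·cos(2·x) + 4 + π^2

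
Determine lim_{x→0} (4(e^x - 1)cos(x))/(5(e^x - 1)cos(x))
Both numerator and denominator → 0 as x → 0; this is a 0/0 indeterminate form.
Expand each to leading order near x = 0: numerator ~ 4·x, denominator ~ 5·x.
The limit of the ratio is 4/5.

Final answer: 4/5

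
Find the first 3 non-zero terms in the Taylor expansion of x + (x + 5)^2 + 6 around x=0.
x^2 + 11·x + 31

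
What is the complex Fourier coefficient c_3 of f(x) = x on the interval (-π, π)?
Compute the real Fourier coefficients first: a_3 = 0, b_3 = 2/3.
Then c_3 = (a_3 − i·b_3)/2 = -i/3.

Final answer: -i/3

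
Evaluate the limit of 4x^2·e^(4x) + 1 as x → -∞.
The product is a 0·∞ indeterminate form at x → -∞.
Rewrite the product as 4x^2 / e^(-4x) (an ∞/∞ form) and apply L'Hôpital, or use the standard hierarchy e^(4|x|) ≫ |x^2| as x → -∞.
The indeterminate product → 0, so the limit = 1.

Final answer: 1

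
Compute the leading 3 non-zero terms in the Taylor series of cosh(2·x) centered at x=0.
2·x^4/3 + 2·x^2 + 1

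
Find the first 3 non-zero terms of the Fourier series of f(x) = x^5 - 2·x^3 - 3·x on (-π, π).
(-44·π^2 + 2·π^4 + 258)·sin(x) + (-π^4 - 15/2 + 7·π^2)·sin(2·x) + (-76·π^2/27 - 10/81 + 2·π^4/3)·sin(3·x)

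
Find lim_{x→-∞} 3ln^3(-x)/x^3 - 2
The quotient is an ∞/∞ indeterminate form as x → -∞.
Compare growth rates of the dominant terms (exponentials ≫ polynomials ≫ logarithms), or apply L'Hôpital's rule; the quotient → 0.
Adding the constant: 0 - 2 = -2. Limit = -2.

Final answer: -2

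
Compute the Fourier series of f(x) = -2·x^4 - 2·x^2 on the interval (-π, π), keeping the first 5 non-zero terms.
(-88 + 16·π^2)·cos(x) + (4 - 4·π^2)·cos(2·x) + (-8/27 + 16·π^2/9)·cos(3·x) + (-π^2 - 1/8)·cos(4·x) - 2·π^4/5 - 2·π^2/3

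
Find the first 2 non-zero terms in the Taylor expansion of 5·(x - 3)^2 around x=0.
45 - 30·x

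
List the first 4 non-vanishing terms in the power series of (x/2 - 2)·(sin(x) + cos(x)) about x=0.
x^3/12 + 3·x^2/2 - 3·x/2 - 2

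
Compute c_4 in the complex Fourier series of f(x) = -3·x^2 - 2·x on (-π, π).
Compute the real Fourier coefficients first: a_4 = -3/4, b_4 = 1.
Then c_4 = (a_4 − i·b_4)/2 = -3/8 - i/2.

Final answer: -3/8 - i/2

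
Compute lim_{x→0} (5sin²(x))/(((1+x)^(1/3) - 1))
Both numerator and denominator → 0 as x → 0; this is a 0/0 indeterminate form.
Expand each to leading order near x = 0: numerator ~ 5·x^2, denominator ~ x/3.
The limit of the ratio is 0.

Final answer: 0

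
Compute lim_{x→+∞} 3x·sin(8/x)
As x → +∞: let u = 8/x → 0⁺; then 3·x·sin(8/x) = 3·8·sin(u)/u → 3·8·1 = 24.
Limit = 24.

Final answer: 24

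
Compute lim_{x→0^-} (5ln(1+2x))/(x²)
Both numerator and denominator → 0 as x → 0^-; this is a 0/0 indeterminate form.
Expand each to leading order near x = 0: numerator ~ 10·x, denominator ~ x^2.
The limit of the ratio is -∞.

Final answer: -∞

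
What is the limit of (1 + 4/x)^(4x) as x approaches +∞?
As x → +∞: write (1 + 4/x)^(4x) = ((1 + 4/x)^x)^4 → (e^4)^4 = e^16.
Limit = e^(16).

Final answer: e^(16)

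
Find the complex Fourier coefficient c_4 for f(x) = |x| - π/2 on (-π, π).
Compute the real Fourier coefficients first: a_4 = 0, b_4 = 0.
Then c_4 = (a_4 − i·b_4)/2 = 0.

Final answer: 0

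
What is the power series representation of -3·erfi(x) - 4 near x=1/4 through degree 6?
-4 - 3·erfi(1/4) - 6·e^(1/16)·(x - 1/4)/√(π) - 3·e^(1/16)·(x - 1/4)^2/(2·√(π)) - 9·e^(1/16)·(x - 1/4)^3/(4·√(π)) - 25·e^(1/16)·(x - 1/4)^4/(32·√(π)) - 241·e^(1/16)·(x - 1/4)^5/(320·√(π)) - 347·e^(1/16)·(x - 1/4)^6/(1280·√(π))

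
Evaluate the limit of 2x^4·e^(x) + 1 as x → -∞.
The product is a 0·∞ indeterminate form at x → -∞.
Rewrite the product as 2x^4 / e^(-x) (an ∞/∞ form) and apply L'Hôpital, or use the standard hierarchy e^(|x|) ≫ |x^4| as x → -∞.
The indeterminate product → 0, so the limit = 1.

Final answer: 1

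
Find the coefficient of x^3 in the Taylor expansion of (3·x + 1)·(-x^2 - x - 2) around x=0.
Expand to order 3: (3·x + 1)·(-x^2 - x - 2) = -3·x^3 - 4·x^2 - 7·x - 2 + O(x^4).
The coefficient of x^3 is -3.

Final answer: -3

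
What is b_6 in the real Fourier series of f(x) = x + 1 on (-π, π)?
b_6 = (1/π) ∫_{-π}^{π} f(x)·sin(6x) dx.
Evaluate the integral (use parity and integration by parts as needed): b_6 = -1/3.

Final answer: -1/3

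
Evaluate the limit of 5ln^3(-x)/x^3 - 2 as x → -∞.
The quotient is an ∞/∞ indeterminate form as x → -∞.
Compare growth rates of the dominant terms (exponentials ≫ polynomials ≫ logarithms), or apply L'Hôpital's rule; the quotient → 0.
Adding the constant: 0 - 2 = -2. Limit = -2.

Final answer: -2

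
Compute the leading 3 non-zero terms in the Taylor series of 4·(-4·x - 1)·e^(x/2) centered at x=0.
-17·x^2/2 - 18·x - 4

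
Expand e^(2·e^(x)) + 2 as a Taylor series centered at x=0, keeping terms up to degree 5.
227·x^5·e^(2)/60 + 47·x^4·e^(2)/12 + 11·x^3·e^(2)/3 + 3·x^2·e^(2) + 2·x·e^(2) + 2 + e^(2)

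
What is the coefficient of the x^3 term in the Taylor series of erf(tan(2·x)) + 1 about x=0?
Expand to order 3: erf(tan(2·x)) + 1 = 4·x/√(π) + 1 + O(x^4).
The coefficient of x^3 is 0.

Final answer: 0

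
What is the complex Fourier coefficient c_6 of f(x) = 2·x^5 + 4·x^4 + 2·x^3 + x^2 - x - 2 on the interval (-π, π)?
Compute the real Fourier coefficients first: a_6 = -1/27 + 8·π^2/9, b_6 = -2·π^4/3 - 8·π^2/27 + 31/81.
Then c_6 = (a_6 − i·b_6)/2 = -1/54 + 4·π^2/9 - 31·i/162 + 4·i·π^2/27 + i·π^4/3.

Final answer: -1/54 + 4·π^2/9 - 31·i/162 + 4·i·π^2/27 + i·π^4/3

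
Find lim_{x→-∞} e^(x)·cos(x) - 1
Evaluate the dominant behaviour as x → -∞; each term tends to a finite value or vanishes.
Limit = -1.

Final answer: -1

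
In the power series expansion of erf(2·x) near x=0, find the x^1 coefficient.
Expand to order 1: erf(2·x) = 4·x/√(π) + O(x^2).
The coefficient of x^1 is 4/√(π).

Final answer: 4/√(π)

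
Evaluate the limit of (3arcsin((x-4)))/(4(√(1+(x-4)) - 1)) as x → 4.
Both numerator and denominator → 0 as x → 4; this is a 0/0 indeterminate form.
Expand each to leading order near x = 4: numerator ~ 3·(x - 4), denominator ~ 2·(x - 4).
The limit of the ratio is 3/2.

Final answer: 3/2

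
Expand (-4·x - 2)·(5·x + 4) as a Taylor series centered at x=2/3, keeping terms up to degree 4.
-308/9 - 158·(x - 2/3)/3 - 20·(x - 2/3)^2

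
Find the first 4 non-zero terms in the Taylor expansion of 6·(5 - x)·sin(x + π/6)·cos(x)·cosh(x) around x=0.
x^3·(3/2 - 5·√(3)/2) + x^2·(-15/2 - 3·√(3)) + x·(-3 + 15·√(3)) + 15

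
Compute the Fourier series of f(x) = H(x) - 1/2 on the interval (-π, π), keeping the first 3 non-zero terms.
2·sin(x)/π + 2·sin(3·x)/(3·π) + 2·sin(5·x)/(5·π)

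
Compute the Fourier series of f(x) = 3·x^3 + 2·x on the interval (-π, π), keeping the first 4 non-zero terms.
(-32 + 6·π^2)·sin(x) + (5/2 - 3·π^2)·sin(2·x) + 2·π^2·sin(3·x) + (-3·π^2/2 - 7/16)·sin(4·x)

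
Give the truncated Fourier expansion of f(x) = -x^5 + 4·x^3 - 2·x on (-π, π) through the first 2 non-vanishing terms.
(-292 - 2·π^4 + 48·π^2)·sin(x) + (-9·π^2 + 31/2 + π^4)·sin(2·x)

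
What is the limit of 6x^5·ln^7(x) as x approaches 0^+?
This is a 0·∞ indeterminate form at x → 0⁺.
Rewrite the product as 6·ln^7(x) / x^(-5) and apply L'Hôpital, or use the standard hierarchy x^(-5) ≫ |ln x|^7 as x → 0⁺.
The indeterminate product → 0, so the limit = 0.

Final answer: 0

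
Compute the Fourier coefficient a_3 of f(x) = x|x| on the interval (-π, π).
a_3 = (1/π) ∫_{-π}^{π} f(x)·cos(3x) dx.
Evaluate the integral (use parity and integration by parts as needed): a_3 = 0.

Final answer: 0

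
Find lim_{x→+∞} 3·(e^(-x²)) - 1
Evaluate the dominant behaviour as x → +∞; each term tends to a finite value or vanishes.
Limit = -1.

Final answer: -1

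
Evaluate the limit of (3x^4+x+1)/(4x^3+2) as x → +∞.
This is an ∞/∞ indeterminate form as x → +∞.
Divide numerator and denominator by x^4 and let the lower-order terms vanish; the numerator's degree 4 exceeds the denominator's degree 3, so the quotient diverges.
Limit = ∞.

Final answer: ∞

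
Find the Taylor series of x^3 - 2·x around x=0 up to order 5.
x^3 - 2·x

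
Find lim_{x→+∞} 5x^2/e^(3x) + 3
The quotient is an ∞/∞ indeterminate form as x → +∞.
The exponential denominator e^(3x) dominates the polynomial numerator (e^x ≫ x^2 as x → ∞), so the quotient → 0.
Adding the constant: 0 + 3 = 3. Limit = 3.

Final answer: 3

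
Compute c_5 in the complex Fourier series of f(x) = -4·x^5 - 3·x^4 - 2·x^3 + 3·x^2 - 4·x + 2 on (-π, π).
Compute the real Fourier coefficients first: a_5 = -444/625 + 24·π^2/25, b_5 = -8·π^4/5 - 1072/625 + 12·π^2/25.
Then c_5 = (a_5 − i·b_5)/2 = -222/625 + 12·π^2/25 - 6·i·π^2/25 + 536·i/625 + 4·i·π^4/5.

Final answer: -222/625 + 12·π^2/25 - 6·i·π^2/25 + 536·i/625 + 4·i·π^4/5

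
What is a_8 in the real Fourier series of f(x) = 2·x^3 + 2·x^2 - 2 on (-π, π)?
a_8 = (1/π) ∫_{-π}^{π} f(x)·cos(8x) dx.
Evaluate the integral (use parity and integration by parts as needed): a_8 = 1/8.

Final answer: 1/8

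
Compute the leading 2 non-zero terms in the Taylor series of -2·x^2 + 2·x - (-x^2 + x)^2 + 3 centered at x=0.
2·x + 3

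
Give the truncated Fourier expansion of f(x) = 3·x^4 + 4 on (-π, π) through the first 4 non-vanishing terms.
(144 - 24·π^2)·cos(x) + (-9 + 6·π^2)·cos(2·x) + (16/9 - 8·π^2/3)·cos(3·x) + 4 + 3·π^4/5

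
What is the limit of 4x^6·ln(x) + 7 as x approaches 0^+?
The product is a 0·∞ indeterminate form at x → 0⁺.
Rewrite the product as 4·ln(x) / x^(-6) and apply L'Hôpital, or use the standard hierarchy x^(-6) ≫ |ln x| as x → 0⁺.
The indeterminate product → 0, so the limit = 7.

Final answer: 7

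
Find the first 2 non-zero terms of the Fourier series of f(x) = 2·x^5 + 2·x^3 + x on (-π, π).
(-76·π^2 + 4·π^4 + 458)·sin(x) + (-2·π^4 - 13 + 8·π^2)·sin(2·x)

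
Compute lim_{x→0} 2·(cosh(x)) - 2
Direct substitution at x = 0 gives 0.

Final answer: 0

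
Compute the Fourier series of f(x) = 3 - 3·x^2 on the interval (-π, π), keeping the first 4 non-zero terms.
12·cos(x) - 3·cos(2·x) + 4·cos(3·x)/3 - π^2 + 3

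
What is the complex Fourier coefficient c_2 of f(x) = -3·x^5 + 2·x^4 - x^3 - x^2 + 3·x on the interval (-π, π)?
Compute the real Fourier coefficients first: a_2 = -7 + 4·π^2, b_2 = -14·π^2 + 18 + 3·π^4.
Then c_2 = (a_2 − i·b_2)/2 = -7/2 + 2·π^2 - 3·i·π^4/2 - 9·i + 7·i·π^2.

Final answer: -7/2 + 2·π^2 - 3·i·π^4/2 - 9·i + 7·i·π^2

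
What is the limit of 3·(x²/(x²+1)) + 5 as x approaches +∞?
Evaluate the dominant behaviour as x → +∞; each term tends to a finite value or vanishes.
Limit = 8.

Final answer: 8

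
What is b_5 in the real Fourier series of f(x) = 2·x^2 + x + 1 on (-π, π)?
b_5 = (1/π) ∫_{-π}^{π} f(x)·sin(5x) dx.
Evaluate the integral (use parity and integration by parts as needed): b_5 = 2/5.

Final answer: 2/5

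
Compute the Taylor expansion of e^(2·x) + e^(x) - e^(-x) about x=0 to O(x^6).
17·x^5/60 + 2·x^4/3 + 5·x^3/3 + 2·x^2 + 4·x + 1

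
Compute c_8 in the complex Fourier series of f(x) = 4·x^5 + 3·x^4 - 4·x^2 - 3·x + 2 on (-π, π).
Compute the real Fourier coefficients first: a_8 = -73/256 + 3·π^2/8, b_8 = -π^4 + 369/512 + 5·π^2/16.
Then c_8 = (a_8 − i·b_8)/2 = -73/512 + 3·π^2/16 - 5·i·π^2/32 - 369·i/1024 + i·π^4/2.

Final answer: -73/512 + 3·π^2/16 - 5·i·π^2/32 - 369·i/1024 + i·π^4/2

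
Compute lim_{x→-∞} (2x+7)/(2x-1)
Evaluate the dominant behaviour as x → -∞; each term tends to a finite value or vanishes.
Limit = 1.

Final answer: 1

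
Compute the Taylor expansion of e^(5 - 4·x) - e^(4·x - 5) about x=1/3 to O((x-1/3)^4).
(-1 + e^(22/3))·e^(-11/3) + (-4·e^(22/3) - 4)·e^(-11/3)·(x - 1/3) + (-8 + 8·e^(22/3))·e^(-11/3)·(x - 1/3)^2 + (-32·e^(22/3) - 32)·e^(-11/3)·(x - 1/3)^3/3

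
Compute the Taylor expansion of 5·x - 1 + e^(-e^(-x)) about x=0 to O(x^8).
x^7·e^(-1)/560 - x^6·e^(-1)/80 + x^5·e^(-1)/60 + x^4·e^(-1)/24 - x^3·e^(-1)/6 + x·(e^(-1) + 5) - 1 + e^(-1)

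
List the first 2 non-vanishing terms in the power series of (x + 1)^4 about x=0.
4·x + 1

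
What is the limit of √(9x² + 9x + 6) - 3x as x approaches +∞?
As x → +∞: multiply by the conjugate to get (9x+6)/(√(9x²+9x+6)+3x); the denominator ~ 6x, so the limit is 9/6 = 3/2.
Limit = 3/2.

Final answer: 3/2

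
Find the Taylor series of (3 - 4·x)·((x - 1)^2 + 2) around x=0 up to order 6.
-4·x^3 + 11·x^2 - 18·x + 9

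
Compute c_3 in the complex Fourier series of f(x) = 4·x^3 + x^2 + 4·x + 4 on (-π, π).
Compute the real Fourier coefficients first: a_3 = -4/9, b_3 = 8/9 + 8·π^2/3.
Then c_3 = (a_3 − i·b_3)/2 = -2/9 - 4·i·π^2/3 - 4·i/9.

Final answer: -2/9 - 4·i·π^2/3 - 4·i/9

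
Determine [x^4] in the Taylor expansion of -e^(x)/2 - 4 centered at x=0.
Expand to order 4: -e^(x)/2 - 4 = -x^4/48 - x^3/12 - x^2/4 - x/2 - 9/2 + O(x^5).
The coefficient of x^4 is -1/48.

Final answer: -1/48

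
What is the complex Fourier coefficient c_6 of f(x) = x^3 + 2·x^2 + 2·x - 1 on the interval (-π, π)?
Compute the real Fourier coefficients first: a_6 = 2/9, b_6 = -π^2/3 - 11/18.
Then c_6 = (a_6 − i·b_6)/2 = 1/9 + 11·i/36 + i·π^2/6.

Final answer: 1/9 + 11·i/36 + i·π^2/6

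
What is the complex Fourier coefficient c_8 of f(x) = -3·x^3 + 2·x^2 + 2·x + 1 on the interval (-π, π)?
Compute the real Fourier coefficients first: a_8 = 1/8, b_8 = -73/128 + 3·π^2/4.
Then c_8 = (a_8 − i·b_8)/2 = 1/16 - 3·i·π^2/8 + 73·i/256.

Final answer: 1/16 - 3·i·π^2/8 + 73·i/256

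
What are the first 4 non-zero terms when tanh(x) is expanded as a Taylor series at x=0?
-17·x^7/315 + 2·x^5/15 - x^3/3 + x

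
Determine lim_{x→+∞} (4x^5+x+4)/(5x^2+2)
This is an ∞/∞ indeterminate form as x → +∞.
Divide numerator and denominator by x^5 and let the lower-order terms vanish; the numerator's degree 5 exceeds the denominator's degree 2, so the quotient diverges.
Limit = ∞.

Final answer: ∞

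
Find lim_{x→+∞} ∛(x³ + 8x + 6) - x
This is an ∞ − ∞ indeterminate form.
Multiply by (A² + AB + B²)/(A² + AB + B²) where A = ∛(x³+8x + 6), B = x to use A³ − B³ = (A−B)(A²+AB+B²); the x³ terms cancel, leaving (8x + 6)/(A²+AB+B²) with denominator ~ 3x², so the limit is 0.
Limit = 0.

Final answer: 0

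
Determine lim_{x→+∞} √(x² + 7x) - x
This is an ∞ − ∞ indeterminate form.
Multiply and divide by the conjugate √(x²+7x) + x; the x² terms cancel, leaving (7x)/(√(x²+7x)+x) → 7/2.
Limit = 7/2.

Final answer: 7/2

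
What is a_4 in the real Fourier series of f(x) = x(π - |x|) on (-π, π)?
a_4 = (1/π) ∫_{-π}^{π} f(x)·cos(4x) dx.
Evaluate the integral (use parity and integration by parts as needed): a_4 = 0.

Final answer: 0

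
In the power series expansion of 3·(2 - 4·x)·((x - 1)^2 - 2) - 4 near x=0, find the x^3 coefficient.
Expand to order 3: 3·(2 - 4·x)·((x - 1)^2 - 2) - 4 = -12·x^3 + 30·x^2 - 10 + O(x^4).
The coefficient of x^3 is -12.

Final answer: -12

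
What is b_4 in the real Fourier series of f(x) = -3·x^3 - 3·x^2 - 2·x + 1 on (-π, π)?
b_4 = (1/π) ∫_{-π}^{π} f(x)·sin(4x) dx.
Evaluate the integral (use parity and integration by parts as needed): b_4 = 7/16 + 3·π^2/2.

Final answer: 7/16 + 3·π^2/2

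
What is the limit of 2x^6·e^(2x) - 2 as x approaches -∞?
The product is a 0·∞ indeterminate form at x → -∞.
Rewrite the product as 2x^6 / e^(-2x) (an ∞/∞ form) and apply L'Hôpital, or use the standard hierarchy e^(2|x|) ≫ |x^6| as x → -∞.
The indeterminate product → 0, so the limit = -2.

Final answer: -2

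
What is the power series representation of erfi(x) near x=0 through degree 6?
x^5/(5·√(π)) + 2·x^3/(3·√(π)) + 2·x/√(π)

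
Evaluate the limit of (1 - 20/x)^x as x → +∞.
As x → +∞: this is the defining limit (1 - 20/x)^x → e^(-20).
Limit = e^(-20).

Final answer: e^(-20)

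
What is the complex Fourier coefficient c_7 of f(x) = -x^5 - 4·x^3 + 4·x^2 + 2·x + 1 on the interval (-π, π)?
Compute the real Fourier coefficients first: a_7 = -16/49, b_7 = -2·π^4/7 - 352·π^2/343 + 11716/16807.
Then c_7 = (a_7 − i·b_7)/2 = -8/49 - 5858·i/16807 + 176·i·π^2/343 + i·π^4/7.

Final answer: -8/49 - 5858·i/16807 + 176·i·π^2/343 + i·π^4/7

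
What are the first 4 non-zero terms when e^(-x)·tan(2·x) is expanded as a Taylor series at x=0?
-3·x^4 + 11·x^3/3 - 2·x^2 + 2·x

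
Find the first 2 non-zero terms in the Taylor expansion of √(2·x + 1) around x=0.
x + 1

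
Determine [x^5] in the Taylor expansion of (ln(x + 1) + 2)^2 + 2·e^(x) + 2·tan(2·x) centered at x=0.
Expand to order 5: (ln(x + 1) + 2)^2 + 2·e^(x) + 2·tan(2·x) = 511·x^5/60 + 6·x^3 + 10·x + 6 + O(x^6).
The coefficient of x^5 is 511/60.

Final answer: 511/60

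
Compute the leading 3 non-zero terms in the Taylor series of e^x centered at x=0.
x^2/2 + x + 1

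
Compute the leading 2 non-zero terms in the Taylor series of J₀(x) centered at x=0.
1 - x^2/4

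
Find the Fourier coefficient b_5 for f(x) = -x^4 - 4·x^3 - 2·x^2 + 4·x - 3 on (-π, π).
b_5 = (1/π) ∫_{-π}^{π} f(x)·sin(5x) dx.
Evaluate the integral (use parity and integration by parts as needed): b_5 = 248/125 - 8·π^2/5.

Final answer: 248/125 - 8·π^2/5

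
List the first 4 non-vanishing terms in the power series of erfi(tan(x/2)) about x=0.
11·x^7/(1440·√(π)) + 17·x^5/(480·√(π)) + x^3/(6·√(π)) + x/√(π)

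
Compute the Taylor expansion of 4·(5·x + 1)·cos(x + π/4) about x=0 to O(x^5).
7·√(2)·x^4/4 - 14·√(2)·x^3/3 - 11·√(2)·x^2 + 8·√(2)·x + 2·√(2)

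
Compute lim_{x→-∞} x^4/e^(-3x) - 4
The quotient is an ∞/∞ indeterminate form as x → -∞.
Compare growth rates of the dominant terms (exponentials ≫ polynomials ≫ logarithms), or apply L'Hôpital's rule; the quotient → 0.
Adding the constant: 0 - 4 = -4. Limit = -4.

Final answer: -4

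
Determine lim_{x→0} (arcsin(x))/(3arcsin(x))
Both numerator and denominator → 0 as x → 0; this is a 0/0 indeterminate form.
Expand each to leading order near x = 0: numerator ~ x, denominator ~ 3·x.
The limit of the ratio is 1/3.

Final answer: 1/3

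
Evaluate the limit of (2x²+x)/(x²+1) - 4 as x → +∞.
Evaluate the dominant behaviour as x → +∞; each term tends to a finite value or vanishes.
Limit = -2.

Final answer: -2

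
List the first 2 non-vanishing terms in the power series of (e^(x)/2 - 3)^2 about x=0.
25/4 - 5·x/2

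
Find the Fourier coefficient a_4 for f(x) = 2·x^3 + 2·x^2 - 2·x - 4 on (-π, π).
a_4 = (1/π) ∫_{-π}^{π} f(x)·cos(4x) dx.
Evaluate the integral (use parity and integration by parts as needed): a_4 = 1/2.

Final answer: 1/2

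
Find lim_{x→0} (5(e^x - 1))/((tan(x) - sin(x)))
Both numerator and denominator → 0 as x → 0; this is a 0/0 indeterminate form.
Expand each to leading order near x = 0: numerator ~ 5·x, denominator ~ x^3/2.
The limit of the ratio is ∞.

Final answer: ∞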